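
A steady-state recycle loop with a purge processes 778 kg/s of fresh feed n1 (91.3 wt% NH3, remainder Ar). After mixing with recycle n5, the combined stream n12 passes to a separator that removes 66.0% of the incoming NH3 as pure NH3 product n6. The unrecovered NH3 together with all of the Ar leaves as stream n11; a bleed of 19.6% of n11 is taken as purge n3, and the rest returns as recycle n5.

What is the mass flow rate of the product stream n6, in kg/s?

NH3 in n12: m_A = 778×0.913 + (1−0.196)·(1−0.660)·m_A, so m_A = 710.31/0.7266 = 977.53 kg/s.
Product n6 = 0.660×977.53 = 645.17 kg/s.

645.2 kg/s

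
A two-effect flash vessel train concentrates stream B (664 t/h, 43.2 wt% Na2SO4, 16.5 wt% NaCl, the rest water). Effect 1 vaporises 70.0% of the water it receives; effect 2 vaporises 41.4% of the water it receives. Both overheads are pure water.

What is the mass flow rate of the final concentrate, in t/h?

water in feed = 664×0.403 = 267.59 t/h.
After stage 1: water left = (1−0.700)×267.59 = 80.278; stream total = 476.69 t/h.
After stage 2: water left = (1−0.414)×80.278 = 47.043; final concentrate = 443.45 t/h.

443.5 t/h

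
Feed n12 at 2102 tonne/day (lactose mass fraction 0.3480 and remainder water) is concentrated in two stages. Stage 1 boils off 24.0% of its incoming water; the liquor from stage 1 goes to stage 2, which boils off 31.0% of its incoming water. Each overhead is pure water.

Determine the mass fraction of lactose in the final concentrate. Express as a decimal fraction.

water in feed = 2102×0.652 = 1370.5 tonne/day.
After stage 1: water left = (1−0.240)×1370.5 = 1041.6; stream total = 1773.1 tonne/day.
After stage 2: water left = (1−0.310)×1041.6 = 718.69; final concentrate = 1450.2 tonne/day.
lactose fraction = 731.5/1450.2 = 0.5044.

0.5044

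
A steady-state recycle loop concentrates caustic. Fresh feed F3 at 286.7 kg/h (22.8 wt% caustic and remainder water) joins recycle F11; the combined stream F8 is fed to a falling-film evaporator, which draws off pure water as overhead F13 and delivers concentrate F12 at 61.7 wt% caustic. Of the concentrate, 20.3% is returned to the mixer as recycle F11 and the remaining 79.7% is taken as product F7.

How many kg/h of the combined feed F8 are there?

313.7 kg/h

Overall caustic balance (none leaves overhead): caustic in fresh feed = caustic in product, i.e. 286.7×0.228 = (1−0.203)·F12·0.617.
F12 = 65.368/(0.617×0.797) = 132.93 kg/h.
Recycle F11 = 0.203×132.93 = 26.985 kg/h.
Combined feed F8 = 286.7 + 26.985 = 313.68 kg/h.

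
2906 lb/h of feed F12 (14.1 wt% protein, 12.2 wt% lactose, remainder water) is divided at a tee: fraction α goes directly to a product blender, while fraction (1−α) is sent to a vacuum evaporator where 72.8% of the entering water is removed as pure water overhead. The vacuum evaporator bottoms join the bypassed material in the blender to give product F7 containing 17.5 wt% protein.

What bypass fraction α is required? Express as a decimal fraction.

All 2906×0.141 = 409.75 lb/h of protein reaches F7, so F7 = 409.75/0.175 = 2341.4 lb/h and vapour = 564.59 lb/h.
The evaporator receives (1−α)·2906 of feed at 0.737 water and removes 0.728 of that water:
0.728×0.737×(1−α)×2906 = 564.59
(1−α) = 564.59/1559.2 = 0.3621;  α = 0.6379.

0.638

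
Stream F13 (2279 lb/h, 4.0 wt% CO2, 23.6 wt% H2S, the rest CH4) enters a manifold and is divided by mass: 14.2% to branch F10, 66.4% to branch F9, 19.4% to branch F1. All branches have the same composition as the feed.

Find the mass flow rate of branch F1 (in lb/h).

442.1 lb/h

Branch F1 flow = 0.194×2279 = 442.13 lb/h.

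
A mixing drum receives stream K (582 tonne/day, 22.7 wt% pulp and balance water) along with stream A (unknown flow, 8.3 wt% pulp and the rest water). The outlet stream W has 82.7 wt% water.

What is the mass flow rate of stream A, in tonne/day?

Let A be the unknown flow. Total out = 582 + A.
water balance: 449.89 + 0.917·A = 0.827·(582 + A)
(0.917 − 0.827)·A = 0.827×582 − 449.89 = 31.428
A = 31.428 / 0.090 = 349.2 tonne/day

349.2 tonne/day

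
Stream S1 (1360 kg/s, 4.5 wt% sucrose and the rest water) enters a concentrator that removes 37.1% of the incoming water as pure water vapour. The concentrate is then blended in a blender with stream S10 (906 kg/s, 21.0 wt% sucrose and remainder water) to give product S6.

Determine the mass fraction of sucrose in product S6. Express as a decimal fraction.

0.141

Vapour removed = 0.371×0.955×1360 = 481.85 kg/s; concentrate = 878.15 kg/s.
sucrose reaching the mixer = 61.2 (from concentrate) + 906×0.210 = 251.46 kg/s.
Product flow = 878.15 + 906 = 1784.1 kg/s; sucrose fraction = 0.141.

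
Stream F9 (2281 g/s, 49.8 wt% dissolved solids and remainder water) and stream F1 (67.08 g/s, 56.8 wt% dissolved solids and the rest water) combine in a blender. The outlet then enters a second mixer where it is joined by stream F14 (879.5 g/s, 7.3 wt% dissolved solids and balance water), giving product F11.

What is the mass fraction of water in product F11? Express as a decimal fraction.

0.6164

Overall, product flow = 3227.6 g/s.
water in = 2281×0.502 + 67.08×0.432 + 879.5×0.927 = 1989.3 g/s.
water fraction in F11 = 0.6164.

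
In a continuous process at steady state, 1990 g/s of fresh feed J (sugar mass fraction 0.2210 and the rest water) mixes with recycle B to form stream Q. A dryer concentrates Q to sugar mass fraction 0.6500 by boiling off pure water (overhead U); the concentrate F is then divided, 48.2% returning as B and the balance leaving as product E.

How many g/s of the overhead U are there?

1313 g/s

Overall sugar balance (none leaves overhead): sugar in fresh feed = sugar in product, i.e. 1990×0.221 = (1−0.482)·F·0.650.
F = 439.79/(0.650×0.518) = 1306.2 g/s.
Recycle B = 0.482×1306.2 = 629.58 g/s.
Combined feed Q = 1990 + 629.58 = 2619.6 g/s.
Overhead U = Q − F = 2619.6 − 1306.2 = 1313.4 g/s.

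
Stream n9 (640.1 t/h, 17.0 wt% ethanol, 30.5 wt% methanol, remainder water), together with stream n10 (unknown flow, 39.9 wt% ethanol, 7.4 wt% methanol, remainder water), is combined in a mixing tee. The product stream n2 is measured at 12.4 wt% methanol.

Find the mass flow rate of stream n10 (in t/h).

2317 t/h

Let n10 be the unknown flow. Total out = 640.1 + n10.
methanol balance: 195.23 + 0.074·n10 = 0.124·(640.1 + n10)
(0.074 − 0.124)·n10 = 0.124×640.1 − 195.23 = -115.86
n10 = -115.86 / -0.050 = 2317.2 t/h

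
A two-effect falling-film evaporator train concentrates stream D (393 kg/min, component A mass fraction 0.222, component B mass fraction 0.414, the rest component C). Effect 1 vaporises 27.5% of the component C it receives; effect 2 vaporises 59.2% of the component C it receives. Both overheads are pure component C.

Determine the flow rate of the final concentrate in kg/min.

292.3 kg/min

component C in feed = 393×0.364 = 143.05 kg/min.
After stage 1: component C left = (1−0.275)×143.05 = 103.71; stream total = 353.66 kg/min.
After stage 2: component C left = (1−0.592)×103.71 = 42.315; final concentrate = 292.26 kg/min.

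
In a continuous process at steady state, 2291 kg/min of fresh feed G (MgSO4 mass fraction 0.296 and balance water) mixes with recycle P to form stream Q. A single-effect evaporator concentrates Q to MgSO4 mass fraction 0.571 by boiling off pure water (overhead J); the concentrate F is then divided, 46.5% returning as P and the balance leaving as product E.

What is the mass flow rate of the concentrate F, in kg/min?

Overall MgSO4 balance (none leaves overhead): MgSO4 in fresh feed = MgSO4 in product, i.e. 2291×0.296 = (1−0.465)·F·0.571.
F = 678.14/(0.571×0.535) = 2219.9 kg/min.

2220 kg/min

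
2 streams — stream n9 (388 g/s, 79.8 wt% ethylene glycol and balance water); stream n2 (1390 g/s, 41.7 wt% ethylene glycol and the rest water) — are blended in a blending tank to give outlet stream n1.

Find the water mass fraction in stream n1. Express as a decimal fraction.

Total flow out = 388 + 1390 = 1778 g/s.
water in = 388×0.202 + 1390×0.583 = 888.75 g/s.
water mass fraction in n1 = 888.75/1778 = 0.4999.

0.4999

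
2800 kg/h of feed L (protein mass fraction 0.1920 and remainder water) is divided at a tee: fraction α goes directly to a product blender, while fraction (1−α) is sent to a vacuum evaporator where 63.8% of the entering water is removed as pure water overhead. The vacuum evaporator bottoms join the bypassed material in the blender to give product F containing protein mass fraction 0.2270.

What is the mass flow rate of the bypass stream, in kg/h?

1963 kg/h

All 2800×0.192 = 537.6 kg/h of protein reaches F, so F = 537.6/0.227 = 2368.3 kg/h and vapour = 431.72 kg/h.
The evaporator receives (1−α)·2800 of feed at 0.808 water and removes 0.638 of that water:
0.638×0.808×(1−α)×2800 = 431.72
(1−α) = 431.72/1443.4 = 0.2991;  α = 0.7009.
Bypass flow = 0.7009×2800 = 1962.5 kg/h.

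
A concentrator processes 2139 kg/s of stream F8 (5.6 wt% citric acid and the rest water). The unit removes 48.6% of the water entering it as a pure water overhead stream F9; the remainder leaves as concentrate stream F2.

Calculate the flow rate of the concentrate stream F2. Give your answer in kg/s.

1158 kg/s

water entering = 2139×0.944 = 2019.2 kg/s; overhead removed = 0.486×2019.2 = 981.34 kg/s.
Concentrate = 2139 − 981.34 = 1157.7 kg/s.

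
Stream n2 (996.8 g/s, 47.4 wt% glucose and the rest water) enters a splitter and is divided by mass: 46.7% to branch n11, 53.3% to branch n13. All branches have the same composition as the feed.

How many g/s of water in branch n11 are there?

244.9 g/s

Branch n11 total = 0.467×996.8 = 465.51 g/s.
water in n11 = 0.526×465.51 = 244.86 g/s.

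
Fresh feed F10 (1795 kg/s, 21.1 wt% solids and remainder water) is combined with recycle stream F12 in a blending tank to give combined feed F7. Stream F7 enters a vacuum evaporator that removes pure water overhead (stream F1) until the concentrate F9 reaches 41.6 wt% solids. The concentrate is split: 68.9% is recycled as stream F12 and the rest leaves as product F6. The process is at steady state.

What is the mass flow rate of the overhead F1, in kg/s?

Overall solids balance (none leaves overhead): solids in fresh feed = solids in product, i.e. 1795×0.211 = (1−0.689)·F9·0.416.
F9 = 378.75/(0.416×0.311) = 2927.5 kg/s.
Recycle F12 = 0.689×2927.5 = 2017 kg/s.
Combined feed F7 = 1795 + 2017 = 3812 kg/s.
Overhead F1 = F7 − F9 = 3812 − 2927.5 = 884.56 kg/s.

884.6 kg/s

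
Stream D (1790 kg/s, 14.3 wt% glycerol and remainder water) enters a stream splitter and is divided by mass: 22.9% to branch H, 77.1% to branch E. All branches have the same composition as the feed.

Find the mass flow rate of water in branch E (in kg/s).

1183 kg/s

Branch E total = 0.771×1790 = 1380.1 kg/s.
water in E = 0.857×1380.1 = 1182.7 kg/s.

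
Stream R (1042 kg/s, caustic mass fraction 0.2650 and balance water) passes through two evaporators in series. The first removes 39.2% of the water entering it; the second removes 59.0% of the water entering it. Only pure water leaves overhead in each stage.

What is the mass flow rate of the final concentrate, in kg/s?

467 kg/s

water in feed = 1042×0.735 = 765.87 kg/s.
After stage 1: water left = (1−0.392)×765.87 = 465.65; stream total = 741.78 kg/s.
After stage 2: water left = (1−0.590)×465.65 = 190.92; final concentrate = 467.05 kg/s.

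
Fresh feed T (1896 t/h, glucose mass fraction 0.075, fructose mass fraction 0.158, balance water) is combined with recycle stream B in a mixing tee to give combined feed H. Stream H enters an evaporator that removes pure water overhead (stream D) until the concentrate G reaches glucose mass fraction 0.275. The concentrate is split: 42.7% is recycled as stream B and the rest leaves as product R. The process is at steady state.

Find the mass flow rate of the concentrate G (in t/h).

902.4 t/h

Overall glucose balance (none leaves overhead): glucose in fresh feed = glucose in product, i.e. 1896×0.075 = (1−0.427)·G·0.275.
G = 142.2/(0.275×0.573) = 902.43 t/h.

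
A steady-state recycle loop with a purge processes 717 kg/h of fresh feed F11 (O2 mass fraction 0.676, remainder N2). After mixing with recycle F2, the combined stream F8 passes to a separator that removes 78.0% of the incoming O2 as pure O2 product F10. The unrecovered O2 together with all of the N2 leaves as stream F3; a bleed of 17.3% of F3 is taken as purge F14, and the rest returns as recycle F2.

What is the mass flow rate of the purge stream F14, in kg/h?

254.9 kg/h

N2 enters only via F11 and leaves only via the purge: 717×0.324 = 0.173×(N2 in F3), and the separator passes all N2, so N2 in F8 = N2 in F3 = 1342.8 kg/h.
O2 in F8: m_A = 717×0.676 + (1−0.173)·(1−0.780)·m_A, so m_A = 484.69/0.8181 = 592.49 kg/h.
F3 = (1−0.780)×592.49 + 1342.8 = 1473.2 kg/h.
Purge F14 = 0.173×1473.2 = 254.86 kg/h.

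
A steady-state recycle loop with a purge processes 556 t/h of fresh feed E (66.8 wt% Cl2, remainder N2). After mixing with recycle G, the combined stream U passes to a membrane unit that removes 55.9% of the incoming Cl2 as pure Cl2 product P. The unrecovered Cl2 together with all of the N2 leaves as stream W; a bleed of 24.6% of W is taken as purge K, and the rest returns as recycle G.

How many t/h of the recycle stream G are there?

750.8 t/h

N2 enters only via E and leaves only via the purge: 556×0.332 = 0.246×(N2 in W), and the membrane unit passes all N2, so N2 in U = N2 in W = 750.37 t/h.
Cl2 in U: m_A = 556×0.668 + (1−0.246)·(1−0.559)·m_A, so m_A = 371.41/0.6675 = 556.43 t/h.
W = (1−0.559)×556.43 + 750.37 = 995.76 t/h.
Recycle G = (1−0.246)×995.76 = 750.8 t/h.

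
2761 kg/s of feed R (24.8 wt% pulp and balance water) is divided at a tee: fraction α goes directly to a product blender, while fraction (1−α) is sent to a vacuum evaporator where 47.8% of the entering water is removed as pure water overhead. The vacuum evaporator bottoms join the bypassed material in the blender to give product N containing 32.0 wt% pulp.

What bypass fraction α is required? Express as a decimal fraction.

0.374

All 2761×0.248 = 684.73 kg/s of pulp reaches N, so N = 684.73/0.320 = 2139.8 kg/s and vapour = 621.23 kg/s.
The evaporator receives (1−α)·2761 of feed at 0.752 water and removes 0.478 of that water:
0.478×0.752×(1−α)×2761 = 621.23
(1−α) = 621.23/992.46 = 0.6259;  α = 0.3741.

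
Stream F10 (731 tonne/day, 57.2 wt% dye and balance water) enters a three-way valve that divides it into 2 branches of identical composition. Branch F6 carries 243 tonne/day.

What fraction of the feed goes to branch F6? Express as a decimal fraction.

0.332

Fraction to F6 = 243/731 = 0.3324.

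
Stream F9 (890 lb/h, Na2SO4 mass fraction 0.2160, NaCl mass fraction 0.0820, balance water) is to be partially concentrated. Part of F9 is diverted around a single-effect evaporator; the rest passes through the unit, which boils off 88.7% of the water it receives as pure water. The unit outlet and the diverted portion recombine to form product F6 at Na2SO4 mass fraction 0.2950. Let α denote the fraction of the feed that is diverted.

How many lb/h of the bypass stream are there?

All 890×0.216 = 192.24 lb/h of Na2SO4 reaches F6, so F6 = 192.24/0.295 = 651.66 lb/h and vapour = 238.34 lb/h.
The evaporator receives (1−α)·890 of feed at 0.702 water and removes 0.887 of that water:
0.887×0.702×(1−α)×890 = 238.34
(1−α) = 238.34/554.18 = 0.4301;  α = 0.5699.
Bypass flow = 0.5699×890 = 507.23 lb/h.

507.2 lb/h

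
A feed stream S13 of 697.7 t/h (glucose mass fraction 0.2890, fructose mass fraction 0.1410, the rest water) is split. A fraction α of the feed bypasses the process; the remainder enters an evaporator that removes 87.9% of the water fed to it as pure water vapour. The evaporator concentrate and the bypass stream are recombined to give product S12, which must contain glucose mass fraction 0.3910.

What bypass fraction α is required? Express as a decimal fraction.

0.479

All 697.7×0.289 = 201.64 t/h of glucose reaches S12, so S12 = 201.64/0.391 = 515.69 t/h and vapour = 182.01 t/h.
The evaporator receives (1−α)·697.7 of feed at 0.570 water and removes 0.879 of that water:
0.879×0.570×(1−α)×697.7 = 182.01
(1−α) = 182.01/349.57 = 0.5207;  α = 0.4793.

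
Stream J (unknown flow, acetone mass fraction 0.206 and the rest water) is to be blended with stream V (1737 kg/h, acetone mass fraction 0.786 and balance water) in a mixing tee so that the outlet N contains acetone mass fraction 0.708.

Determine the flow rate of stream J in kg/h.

Let J be the unknown flow. Total out = 1737 + J.
acetone balance: 1365.3 + 0.206·J = 0.708·(1737 + J)
(0.206 − 0.708)·J = 0.708×1737 − 1365.3 = -135.49
J = -135.49 / -0.502 = 269.89 kg/h

269.9 kg/h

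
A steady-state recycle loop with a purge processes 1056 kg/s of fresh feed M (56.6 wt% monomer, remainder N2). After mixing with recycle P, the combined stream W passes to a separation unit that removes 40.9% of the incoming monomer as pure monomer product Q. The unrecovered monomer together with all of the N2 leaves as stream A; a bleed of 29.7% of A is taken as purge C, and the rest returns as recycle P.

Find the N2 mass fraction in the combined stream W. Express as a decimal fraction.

0.601

N2 enters only via M and leaves only via the purge: 1056×0.434 = 0.297×(N2 in A), and the separation unit passes all N2, so N2 in W = N2 in A = 1543.1 kg/s.
monomer in W: m_A = 1056×0.566 + (1−0.297)·(1−0.409)·m_A, so m_A = 597.7/0.5845 = 1022.5 kg/s.
W = 1022.5 + 1543.1 = 2565.6 kg/s.
N2 fraction in W = 1543.1/2565.6 = 0.601.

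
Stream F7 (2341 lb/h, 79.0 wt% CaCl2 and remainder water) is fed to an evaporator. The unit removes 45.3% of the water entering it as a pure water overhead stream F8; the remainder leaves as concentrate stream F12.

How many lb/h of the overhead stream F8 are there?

222.7 lb/h

water entering = 2341×0.210 = 491.61 lb/h; overhead removed = 0.453×491.61 = 222.7 lb/h.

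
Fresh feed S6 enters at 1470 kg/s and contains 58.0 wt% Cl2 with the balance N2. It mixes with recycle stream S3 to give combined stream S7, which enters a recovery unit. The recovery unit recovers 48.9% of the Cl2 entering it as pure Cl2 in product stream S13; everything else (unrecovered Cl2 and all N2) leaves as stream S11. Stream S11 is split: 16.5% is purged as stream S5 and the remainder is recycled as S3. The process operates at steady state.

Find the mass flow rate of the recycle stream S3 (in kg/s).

3759 kg/s

N2 enters only via S6 and leaves only via the purge: 1470×0.420 = 0.165×(N2 in S11), and the recovery unit passes all N2, so N2 in S7 = N2 in S11 = 3741.8 kg/s.
Cl2 in S7: m_A = 1470×0.580 + (1−0.165)·(1−0.489)·m_A, so m_A = 852.6/0.5733 = 1487.1 kg/s.
S11 = (1−0.489)×1487.1 + 3741.8 = 4501.7 kg/s.
Recycle S3 = (1−0.165)×4501.7 = 3759 kg/s.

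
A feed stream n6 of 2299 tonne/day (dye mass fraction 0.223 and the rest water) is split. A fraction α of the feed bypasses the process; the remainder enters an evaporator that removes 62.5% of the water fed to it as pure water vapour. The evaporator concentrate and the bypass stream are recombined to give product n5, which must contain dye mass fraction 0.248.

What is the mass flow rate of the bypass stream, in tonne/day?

All 2299×0.223 = 512.68 tonne/day of dye reaches n5, so n5 = 512.68/0.248 = 2067.2 tonne/day and vapour = 231.75 tonne/day.
The evaporator receives (1−α)·2299 of feed at 0.777 water and removes 0.625 of that water:
0.625×0.777×(1−α)×2299 = 231.75
(1−α) = 231.75/1116.5 = 0.2076;  α = 0.7924.
Bypass flow = 0.7924×2299 = 1821.8 tonne/day.

1822 tonne/day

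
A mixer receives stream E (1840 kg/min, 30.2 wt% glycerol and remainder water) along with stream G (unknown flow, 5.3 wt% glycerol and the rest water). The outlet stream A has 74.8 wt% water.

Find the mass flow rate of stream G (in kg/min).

462.3 kg/min

Let G be the unknown flow. Total out = 1840 + G.
water balance: 1284.3 + 0.947·G = 0.748·(1840 + G)
(0.947 − 0.748)·G = 0.748×1840 − 1284.3 = 92
G = 92 / 0.199 = 462.31 kg/min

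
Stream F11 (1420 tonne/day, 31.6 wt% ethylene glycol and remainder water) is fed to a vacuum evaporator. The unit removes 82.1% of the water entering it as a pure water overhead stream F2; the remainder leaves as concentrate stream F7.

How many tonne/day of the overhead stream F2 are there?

797.4 tonne/day

water entering = 1420×0.684 = 971.28 tonne/day; overhead removed = 0.821×971.28 = 797.42 tonne/day.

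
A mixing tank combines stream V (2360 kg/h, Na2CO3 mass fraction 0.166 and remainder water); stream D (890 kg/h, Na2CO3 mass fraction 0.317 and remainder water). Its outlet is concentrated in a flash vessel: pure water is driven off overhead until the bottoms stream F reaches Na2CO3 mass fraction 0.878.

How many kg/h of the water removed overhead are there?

Na2CO3 entering = 2360×0.166 + 890×0.317 = 673.89 kg/h.
All Na2CO3 reports to F, so F = 673.89/0.878 = 767.53 kg/h.
Total feed = 3250 kg/h; overhead = 3250 − 767.53 = 2482.5 kg/h.

2482 kg/h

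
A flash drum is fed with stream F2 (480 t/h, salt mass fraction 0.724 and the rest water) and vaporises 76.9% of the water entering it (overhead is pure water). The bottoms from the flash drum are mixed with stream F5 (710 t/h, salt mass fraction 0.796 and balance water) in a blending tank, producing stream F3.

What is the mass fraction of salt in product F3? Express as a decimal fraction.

0.839

Vapour removed = 0.769×0.276×480 = 101.88 t/h; concentrate = 378.12 t/h.
salt reaching the mixer = 347.52 (from concentrate) + 710×0.796 = 912.68 t/h.
Product flow = 378.12 + 710 = 1088.1 t/h; salt fraction = 0.839.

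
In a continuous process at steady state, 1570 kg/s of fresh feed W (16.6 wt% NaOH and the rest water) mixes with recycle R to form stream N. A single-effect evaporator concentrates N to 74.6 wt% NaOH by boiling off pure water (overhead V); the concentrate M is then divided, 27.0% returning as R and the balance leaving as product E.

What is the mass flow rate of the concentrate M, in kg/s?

Overall NaOH balance (none leaves overhead): NaOH in fresh feed = NaOH in product, i.e. 1570×0.166 = (1−0.270)·M·0.746.
M = 260.62/(0.746×0.730) = 478.57 kg/s.

478.6 kg/s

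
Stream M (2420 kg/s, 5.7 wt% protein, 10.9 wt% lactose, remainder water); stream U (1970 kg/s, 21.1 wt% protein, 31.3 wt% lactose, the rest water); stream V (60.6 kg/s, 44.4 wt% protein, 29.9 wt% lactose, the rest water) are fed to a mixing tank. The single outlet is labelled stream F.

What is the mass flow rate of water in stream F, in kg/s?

water out = water in = 2420×0.834 + 1970×0.476 + 60.6×0.257 = 2971.6 kg/s.

2972 kg/s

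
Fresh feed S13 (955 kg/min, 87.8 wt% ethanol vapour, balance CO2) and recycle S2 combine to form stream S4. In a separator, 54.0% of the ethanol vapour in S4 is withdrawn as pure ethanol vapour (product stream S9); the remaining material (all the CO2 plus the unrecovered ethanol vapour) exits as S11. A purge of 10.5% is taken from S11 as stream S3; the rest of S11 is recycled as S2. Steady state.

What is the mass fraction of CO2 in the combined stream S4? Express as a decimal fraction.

CO2 enters only via S13 and leaves only via the purge: 955×0.122 = 0.105×(CO2 in S11), and the separator passes all CO2, so CO2 in S4 = CO2 in S11 = 1109.6 kg/min.
ethanol vapour in S4: m_A = 955×0.878 + (1−0.105)·(1−0.540)·m_A, so m_A = 838.49/0.5883 = 1425.3 kg/min.
S4 = 1425.3 + 1109.6 = 2534.9 kg/min.
CO2 fraction in S4 = 1109.6/2534.9 = 0.4377.

0.4377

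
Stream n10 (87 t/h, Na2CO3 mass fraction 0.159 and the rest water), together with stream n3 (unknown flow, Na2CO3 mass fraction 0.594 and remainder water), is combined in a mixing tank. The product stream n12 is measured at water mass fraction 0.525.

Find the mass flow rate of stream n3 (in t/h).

231 t/h

Let n3 be the unknown flow. Total out = 87 + n3.
water balance: 73.167 + 0.406·n3 = 0.525·(87 + n3)
(0.406 − 0.525)·n3 = 0.525×87 − 73.167 = -27.492
n3 = -27.492 / -0.119 = 231.03 t/h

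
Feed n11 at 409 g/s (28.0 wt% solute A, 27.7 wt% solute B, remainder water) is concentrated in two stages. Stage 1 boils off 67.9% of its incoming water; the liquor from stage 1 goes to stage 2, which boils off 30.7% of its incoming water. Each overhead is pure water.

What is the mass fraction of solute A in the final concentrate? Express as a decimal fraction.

water in feed = 409×0.443 = 181.19 g/s.
After stage 1: water left = (1−0.679)×181.19 = 58.161; stream total = 285.97 g/s.
After stage 2: water left = (1−0.307)×58.161 = 40.306; final concentrate = 268.12 g/s.
solute A fraction = 114.52/268.12 = 0.427.

0.427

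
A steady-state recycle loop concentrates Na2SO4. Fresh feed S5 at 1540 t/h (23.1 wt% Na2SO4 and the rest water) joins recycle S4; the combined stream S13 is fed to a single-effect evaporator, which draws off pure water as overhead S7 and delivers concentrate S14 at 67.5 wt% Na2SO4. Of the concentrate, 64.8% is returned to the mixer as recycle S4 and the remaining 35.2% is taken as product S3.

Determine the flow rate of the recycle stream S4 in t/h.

Overall Na2SO4 balance (none leaves overhead): Na2SO4 in fresh feed = Na2SO4 in product, i.e. 1540×0.231 = (1−0.648)·S14·0.675.
S14 = 355.74/(0.675×0.352) = 1497.2 t/h.
Recycle S4 = 0.648×1497.2 = 970.2 t/h.

970.2 t/h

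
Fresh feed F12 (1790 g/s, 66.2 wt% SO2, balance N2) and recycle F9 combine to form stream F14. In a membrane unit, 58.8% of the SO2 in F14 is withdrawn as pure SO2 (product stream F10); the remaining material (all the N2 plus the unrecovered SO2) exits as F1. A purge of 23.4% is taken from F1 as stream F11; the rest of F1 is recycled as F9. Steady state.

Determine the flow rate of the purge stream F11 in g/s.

771.9 g/s

N2 enters only via F12 and leaves only via the purge: 1790×0.338 = 0.234×(N2 in F1), and the membrane unit passes all N2, so N2 in F14 = N2 in F1 = 2585.6 g/s.
SO2 in F14: m_A = 1790×0.662 + (1−0.234)·(1−0.588)·m_A, so m_A = 1185/0.6844 = 1731.4 g/s.
F1 = (1−0.588)×1731.4 + 2585.6 = 3298.9 g/s.
Purge F11 = 0.234×3298.9 = 771.94 g/s.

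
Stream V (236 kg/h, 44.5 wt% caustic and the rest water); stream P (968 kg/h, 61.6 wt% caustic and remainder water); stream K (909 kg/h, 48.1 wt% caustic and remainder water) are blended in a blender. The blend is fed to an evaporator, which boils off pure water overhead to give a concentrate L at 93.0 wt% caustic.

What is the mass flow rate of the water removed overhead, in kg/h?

888.8 kg/h

caustic entering = 236×0.445 + 968×0.616 + 909×0.481 = 1138.5 kg/h.
All caustic reports to L, so L = 1138.5/0.930 = 1224.2 kg/h.
Total feed = 2113 kg/h; overhead = 2113 − 1224.2 = 888.77 kg/h.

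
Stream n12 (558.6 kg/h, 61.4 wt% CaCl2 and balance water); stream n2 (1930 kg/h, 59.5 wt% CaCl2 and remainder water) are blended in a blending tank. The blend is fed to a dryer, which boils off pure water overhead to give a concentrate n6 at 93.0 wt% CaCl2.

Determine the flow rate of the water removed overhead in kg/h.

885 kg/h

CaCl2 entering = 558.6×0.614 + 1930×0.595 = 1491.3 kg/h.
All CaCl2 reports to n6, so n6 = 1491.3/0.930 = 1603.6 kg/h.
Total feed = 2488.6 kg/h; overhead = 2488.6 − 1603.6 = 885.02 kg/h.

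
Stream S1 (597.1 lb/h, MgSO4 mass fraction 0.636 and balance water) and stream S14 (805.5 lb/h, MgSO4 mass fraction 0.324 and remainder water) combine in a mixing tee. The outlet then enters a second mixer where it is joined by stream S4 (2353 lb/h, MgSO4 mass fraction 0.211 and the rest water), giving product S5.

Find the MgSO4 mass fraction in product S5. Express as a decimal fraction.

0.303

Overall, product flow = 3755.6 lb/h.
MgSO4 in = 597.1×0.636 + 805.5×0.324 + 2353×0.211 = 1137.2 lb/h.
MgSO4 fraction in S5 = 0.303.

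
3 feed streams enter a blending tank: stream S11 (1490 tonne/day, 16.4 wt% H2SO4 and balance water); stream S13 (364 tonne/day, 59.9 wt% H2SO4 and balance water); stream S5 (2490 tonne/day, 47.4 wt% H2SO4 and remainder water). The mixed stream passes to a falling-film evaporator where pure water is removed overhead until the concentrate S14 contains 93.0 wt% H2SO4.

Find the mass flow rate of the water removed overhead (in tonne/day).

2578 tonne/day

H2SO4 entering = 1490×0.164 + 364×0.599 + 2490×0.474 = 1642.7 tonne/day.
All H2SO4 reports to S14, so S14 = 1642.7/0.930 = 1766.3 tonne/day.
Total feed = 4344 tonne/day; overhead = 4344 − 1766.3 = 2577.7 tonne/day.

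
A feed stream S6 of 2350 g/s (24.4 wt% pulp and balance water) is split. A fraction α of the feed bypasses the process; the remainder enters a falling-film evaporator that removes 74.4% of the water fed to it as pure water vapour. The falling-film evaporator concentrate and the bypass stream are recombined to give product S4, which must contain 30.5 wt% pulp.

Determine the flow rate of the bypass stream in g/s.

1514 g/s

All 2350×0.244 = 573.4 g/s of pulp reaches S4, so S4 = 573.4/0.305 = 1880 g/s and vapour = 470 g/s.
The evaporator receives (1−α)·2350 of feed at 0.756 water and removes 0.744 of that water:
0.744×0.756×(1−α)×2350 = 470
(1−α) = 470/1321.8 = 0.3556;  α = 0.6444.
Bypass flow = 0.6444×2350 = 1514.4 g/s.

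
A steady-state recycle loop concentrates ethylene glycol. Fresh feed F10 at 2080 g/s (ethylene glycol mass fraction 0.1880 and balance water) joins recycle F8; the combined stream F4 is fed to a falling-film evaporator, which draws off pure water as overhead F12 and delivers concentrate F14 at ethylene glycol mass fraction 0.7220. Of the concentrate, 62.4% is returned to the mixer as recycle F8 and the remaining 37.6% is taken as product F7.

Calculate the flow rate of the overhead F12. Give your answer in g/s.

Overall ethylene glycol balance (none leaves overhead): ethylene glycol in fresh feed = ethylene glycol in product, i.e. 2080×0.188 = (1−0.624)·F14·0.722.
F14 = 391.04/(0.722×0.376) = 1440.4 g/s.
Recycle F8 = 0.624×1440.4 = 898.84 g/s.
Combined feed F4 = 2080 + 898.84 = 2978.8 g/s.
Overhead F12 = F4 − F14 = 2978.8 − 1440.4 = 1538.4 g/s.

1538 g/s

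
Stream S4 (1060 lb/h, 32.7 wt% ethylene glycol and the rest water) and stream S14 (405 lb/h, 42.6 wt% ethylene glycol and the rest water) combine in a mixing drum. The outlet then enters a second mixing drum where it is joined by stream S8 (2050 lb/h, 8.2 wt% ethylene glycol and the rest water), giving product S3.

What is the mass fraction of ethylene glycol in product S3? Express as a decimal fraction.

Overall, product flow = 3515 lb/h.
ethylene glycol in = 1060×0.327 + 405×0.426 + 2050×0.082 = 687.25 lb/h.
ethylene glycol fraction in S3 = 0.196.

0.196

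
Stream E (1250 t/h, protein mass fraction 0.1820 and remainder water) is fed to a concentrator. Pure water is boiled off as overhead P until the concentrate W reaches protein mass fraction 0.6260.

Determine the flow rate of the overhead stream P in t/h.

protein is conserved: 1250×0.182 = 227.5 t/h all reports to the concentrate.
Concentrate = 227.5/(target fraction) = 363.42 t/h.
Overhead = 1250 − 363.42 = 886.58 t/h.

886.6 t/h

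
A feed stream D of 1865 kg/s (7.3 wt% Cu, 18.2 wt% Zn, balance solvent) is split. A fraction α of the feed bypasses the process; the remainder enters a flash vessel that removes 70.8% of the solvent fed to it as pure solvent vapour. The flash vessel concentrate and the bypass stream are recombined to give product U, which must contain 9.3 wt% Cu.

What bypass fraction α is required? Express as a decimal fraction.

0.592

All 1865×0.073 = 136.14 kg/s of Cu reaches U, so U = 136.14/0.093 = 1463.9 kg/s and vapour = 401.08 kg/s.
The evaporator receives (1−α)·1865 of feed at 0.745 solvent and removes 0.708 of that solvent:
0.708×0.745×(1−α)×1865 = 401.08
(1−α) = 401.08/983.71 = 0.4077;  α = 0.5923.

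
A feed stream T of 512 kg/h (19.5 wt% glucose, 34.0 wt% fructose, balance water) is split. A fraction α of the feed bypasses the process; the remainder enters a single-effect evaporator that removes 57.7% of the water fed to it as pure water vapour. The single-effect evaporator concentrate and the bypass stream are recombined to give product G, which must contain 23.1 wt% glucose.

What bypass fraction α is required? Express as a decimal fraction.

0.419

All 512×0.195 = 99.84 kg/h of glucose reaches G, so G = 99.84/0.231 = 432.21 kg/h and vapour = 79.792 kg/h.
The evaporator receives (1−α)·512 of feed at 0.465 water and removes 0.577 of that water:
0.577×0.465×(1−α)×512 = 79.792
(1−α) = 79.792/137.37 = 0.5808;  α = 0.4192.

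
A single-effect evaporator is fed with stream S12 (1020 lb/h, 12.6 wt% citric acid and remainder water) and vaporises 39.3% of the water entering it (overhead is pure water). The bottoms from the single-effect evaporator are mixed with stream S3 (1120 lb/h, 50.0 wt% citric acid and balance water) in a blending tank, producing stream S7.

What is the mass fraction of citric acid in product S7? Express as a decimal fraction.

0.385

Vapour removed = 0.393×0.874×1020 = 350.35 lb/h; concentrate = 669.65 lb/h.
citric acid reaching the mixer = 128.52 (from concentrate) + 1120×0.500 = 688.52 lb/h.
Product flow = 669.65 + 1120 = 1789.6 lb/h; citric acid fraction = 0.385.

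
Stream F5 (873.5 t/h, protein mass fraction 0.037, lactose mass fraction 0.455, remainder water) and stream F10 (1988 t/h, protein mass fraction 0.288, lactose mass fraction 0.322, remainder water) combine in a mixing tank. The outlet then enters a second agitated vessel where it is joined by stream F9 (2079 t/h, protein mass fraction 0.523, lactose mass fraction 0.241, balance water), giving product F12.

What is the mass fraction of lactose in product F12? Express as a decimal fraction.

Overall, product flow = 4940.5 t/h.
lactose in = 873.5×0.455 + 1988×0.322 + 2079×0.241 = 1538.6 t/h.
lactose fraction in F12 = 0.311.

0.311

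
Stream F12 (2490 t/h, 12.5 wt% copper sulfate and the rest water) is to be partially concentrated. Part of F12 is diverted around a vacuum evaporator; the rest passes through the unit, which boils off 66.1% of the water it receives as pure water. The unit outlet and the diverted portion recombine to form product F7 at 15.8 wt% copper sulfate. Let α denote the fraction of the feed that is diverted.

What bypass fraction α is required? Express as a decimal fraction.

0.639

All 2490×0.125 = 311.25 t/h of copper sulfate reaches F7, so F7 = 311.25/0.158 = 1969.9 t/h and vapour = 520.06 t/h.
The evaporator receives (1−α)·2490 of feed at 0.875 water and removes 0.661 of that water:
0.661×0.875×(1−α)×2490 = 520.06
(1−α) = 520.06/1440.2 = 0.3611;  α = 0.6389.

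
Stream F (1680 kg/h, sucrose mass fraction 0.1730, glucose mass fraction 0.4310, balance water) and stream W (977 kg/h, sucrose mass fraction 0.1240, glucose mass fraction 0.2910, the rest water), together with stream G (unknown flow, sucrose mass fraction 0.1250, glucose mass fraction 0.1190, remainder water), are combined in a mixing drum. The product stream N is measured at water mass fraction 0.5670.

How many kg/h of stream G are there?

1427 kg/h

Let G be the unknown flow. Total out = 2657 + G.
water balance: 1236.8 + 0.756·G = 0.567·(2657 + G)
(0.756 − 0.567)·G = 0.567×2657 − 1236.8 = 269.69
G = 269.69 / 0.189 = 1427 kg/h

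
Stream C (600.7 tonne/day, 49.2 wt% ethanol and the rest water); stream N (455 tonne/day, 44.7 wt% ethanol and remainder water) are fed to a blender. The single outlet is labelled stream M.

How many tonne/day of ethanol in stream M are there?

ethanol out = ethanol in = 600.7×0.492 + 455×0.447 = 498.93 tonne/day.

498.9 tonne/day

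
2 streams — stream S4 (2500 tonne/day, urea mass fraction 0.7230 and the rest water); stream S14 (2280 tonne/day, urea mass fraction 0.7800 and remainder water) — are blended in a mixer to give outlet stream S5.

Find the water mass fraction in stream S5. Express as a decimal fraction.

Total flow out = 2500 + 2280 = 4780 tonne/day.
water in = 2500×0.277 + 2280×0.220 = 1194.1 tonne/day.
water mass fraction in S5 = 1194.1/4780 = 0.2498.

0.2498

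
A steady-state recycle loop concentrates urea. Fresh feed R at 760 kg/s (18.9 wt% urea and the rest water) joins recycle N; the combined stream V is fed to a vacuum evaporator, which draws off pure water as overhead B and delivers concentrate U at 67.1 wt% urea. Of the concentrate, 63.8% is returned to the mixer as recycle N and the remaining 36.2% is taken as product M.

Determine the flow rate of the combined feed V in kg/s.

Overall urea balance (none leaves overhead): urea in fresh feed = urea in product, i.e. 760×0.189 = (1−0.638)·U·0.671.
U = 143.64/(0.671×0.362) = 591.35 kg/s.
Recycle N = 0.638×591.35 = 377.28 kg/s.
Combined feed V = 760 + 377.28 = 1137.3 kg/s.

1137 kg/s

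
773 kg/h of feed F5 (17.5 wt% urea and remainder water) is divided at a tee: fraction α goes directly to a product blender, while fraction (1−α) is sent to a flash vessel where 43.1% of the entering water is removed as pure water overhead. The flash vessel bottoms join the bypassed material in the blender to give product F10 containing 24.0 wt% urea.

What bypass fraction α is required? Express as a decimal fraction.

0.238

All 773×0.175 = 135.27 kg/h of urea reaches F10, so F10 = 135.27/0.240 = 563.65 kg/h and vapour = 209.35 kg/h.
The evaporator receives (1−α)·773 of feed at 0.825 water and removes 0.431 of that water:
0.431×0.825×(1−α)×773 = 209.35
(1−α) = 209.35/274.86 = 0.7617;  α = 0.2383.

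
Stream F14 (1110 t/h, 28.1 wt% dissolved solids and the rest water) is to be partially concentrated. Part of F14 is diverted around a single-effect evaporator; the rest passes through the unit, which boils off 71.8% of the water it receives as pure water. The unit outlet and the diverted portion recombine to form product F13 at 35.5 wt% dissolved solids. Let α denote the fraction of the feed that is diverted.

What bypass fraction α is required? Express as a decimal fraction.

All 1110×0.281 = 311.91 t/h of dissolved solids reaches F13, so F13 = 311.91/0.355 = 878.62 t/h and vapour = 231.38 t/h.
The evaporator receives (1−α)·1110 of feed at 0.719 water and removes 0.718 of that water:
0.718×0.719×(1−α)×1110 = 231.38
(1−α) = 231.38/573.03 = 0.4038;  α = 0.5962.

0.596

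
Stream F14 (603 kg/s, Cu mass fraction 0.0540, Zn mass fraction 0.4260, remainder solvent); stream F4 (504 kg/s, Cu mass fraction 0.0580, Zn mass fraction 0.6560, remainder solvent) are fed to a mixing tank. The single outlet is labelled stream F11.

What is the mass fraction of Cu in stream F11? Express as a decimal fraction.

Total flow out = 603 + 504 = 1107 kg/s.
Cu in = 603×0.054 + 504×0.058 = 61.794 kg/s.
Cu mass fraction in F11 = 61.794/1107 = 0.0558.

0.0558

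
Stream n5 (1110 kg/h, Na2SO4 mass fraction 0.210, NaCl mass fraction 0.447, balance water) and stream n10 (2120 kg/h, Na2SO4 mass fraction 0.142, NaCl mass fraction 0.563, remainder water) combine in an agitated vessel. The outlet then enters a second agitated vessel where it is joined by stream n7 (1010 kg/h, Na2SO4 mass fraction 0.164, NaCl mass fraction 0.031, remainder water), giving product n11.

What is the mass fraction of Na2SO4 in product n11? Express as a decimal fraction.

Overall, product flow = 4240 kg/h.
Na2SO4 in = 1110×0.210 + 2120×0.142 + 1010×0.164 = 699.78 kg/h.
Na2SO4 fraction in n11 = 0.165.

0.165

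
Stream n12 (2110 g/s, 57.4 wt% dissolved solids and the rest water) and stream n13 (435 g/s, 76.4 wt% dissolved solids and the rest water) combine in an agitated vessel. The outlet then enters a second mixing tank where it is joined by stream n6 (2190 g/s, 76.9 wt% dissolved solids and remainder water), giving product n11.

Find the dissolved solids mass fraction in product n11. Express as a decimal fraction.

0.6816

Overall, product flow = 4735 g/s.
dissolved solids in = 2110×0.574 + 435×0.764 + 2190×0.769 = 3227.6 g/s.
dissolved solids fraction in n11 = 0.6816.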